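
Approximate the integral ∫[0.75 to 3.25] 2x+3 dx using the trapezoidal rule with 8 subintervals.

f(x) = 2x+3
a = 0.75, b = 3.25, n = 8
h = (b - a)/n = 0.312500

Trapezoidal rule: (h/2)[f(x₀) + 2f(x₁) + 2f(x₂) + ... + f(xₙ)]

x_0 = 0.7500, f(x_0) = 4.500000, coefficient = 1
x_1 = 1.0625, f(x_1) = 5.125000, coefficient = 2
x_2 = 1.3750, f(x_2) = 5.750000, coefficient = 2
x_3 = 1.6875, f(x_3) = 6.375000, coefficient = 2
x_4 = 2.0000, f(x_4) = 7.000000, coefficient = 2
x_5 = 2.3125, f(x_5) = 7.625000, coefficient = 2
x_6 = 2.6250, f(x_6) = 8.250000, coefficient = 2
x_7 = 2.9375, f(x_7) = 8.875000, coefficient = 2
x_8 = 3.2500, f(x_8) = 9.500000, coefficient = 1

I ≈ (0.312500/2) × 112.000000 = 17.500000
Exact value: 17.500000
Error: 0.000000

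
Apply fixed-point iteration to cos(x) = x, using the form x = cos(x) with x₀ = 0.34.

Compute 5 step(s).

Equation: cos(x) = x
Fixed-point form: x = cos(x)
x₀ = 0.34

x_1 = g(0.340000) = 0.942755
x_2 = g(0.942755) = 0.587561
x_3 = g(0.587561) = 0.832295
x_4 = g(0.832295) = 0.673180
x_5 = g(0.673180) = 0.781843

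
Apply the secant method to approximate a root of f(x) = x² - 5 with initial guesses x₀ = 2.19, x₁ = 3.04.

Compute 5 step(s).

f(x) = x² - 5
x₀ = 2.19, x₁ = 3.04

Secant formula: x_{n+1} = x_n - f(x_n)(x_n - x_{n-1})/(f(x_n) - f(x_{n-1}))

Iteration 1:
  f(2.190000) = -0.203900
  f(3.040000) = 4.241600
  x_2 = 3.040000 - 4.241600×(3.040000 - 2.190000)/(4.241600 - (-0.203900))
       = 2.228987
Iteration 2:
  f(3.040000) = 4.241600
  f(2.228987) = -0.031619
  x_3 = 2.228987 - (-0.031619)×(2.228987 - 3.040000)/(-0.031619 - 4.241600)
       = 2.234988
Iteration 3:
  f(2.228987) = -0.031619
  f(2.234988) = -0.004831
  x_4 = 2.234988 - (-0.004831)×(2.234988 - 2.228987)/(-0.004831 - (-0.031619))
       = 2.236070
Iteration 4:
  f(2.234988) = -0.004831
  f(2.236070) = 0.000008
  x_5 = 2.236070 - 0.000008×(2.236070 - 2.234988)/(0.000008 - (-0.004831))
       = 2.236068
Iteration 5:
  f(2.236070) = 0.000008
  f(2.236068) = 0.000000
  x_6 = 2.236068 - 0.000000×(2.236068 - 2.236070)/(0.000000 - 0.000008)
       = 2.236068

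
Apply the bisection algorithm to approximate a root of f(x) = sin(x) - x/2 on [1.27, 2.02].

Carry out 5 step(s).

f(x) = sin(x) - x/2
Initial interval: [1.27, 2.02]

Iteration 1:
  c_1 = (1.270000 + 2.020000)/2 = 1.645000
  f(c_1) = f(1.645000) = 0.174748
  f(a) × f(c) ≥ 0, new interval: [1.645000, 2.020000]
Iteration 2:
  c_2 = (1.645000 + 2.020000)/2 = 1.832500
  f(c_2) = f(1.832500) = 0.049701
  f(a) × f(c) ≥ 0, new interval: [1.832500, 2.020000]
Iteration 3:
  c_3 = (1.832500 + 2.020000)/2 = 1.926250
  f(c_3) = f(1.926250) = -0.025636
  f(a) × f(c) < 0, new interval: [1.832500, 1.926250]
Iteration 4:
  c_4 = (1.832500 + 1.926250)/2 = 1.879375
  f(c_4) = f(1.879375) = 0.013079
  f(a) × f(c) ≥ 0, new interval: [1.879375, 1.926250]
Iteration 5:
  c_5 = (1.879375 + 1.926250)/2 = 1.902813
  f(c_5) = f(1.902813) = -0.006019
  f(a) × f(c) < 0, new interval: [1.879375, 1.902813]

After 5 iteration(s), the approximation is c_5 = 1.902813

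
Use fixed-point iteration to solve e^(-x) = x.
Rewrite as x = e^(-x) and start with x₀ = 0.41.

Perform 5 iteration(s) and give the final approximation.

Equation: e^(-x) = x
Fixed-point form: x = e^(-x)
x₀ = 0.41

x_1 = g(0.410000) = 0.663650
x_2 = g(0.663650) = 0.514968
x_3 = g(0.514968) = 0.597520
x_4 = g(0.597520) = 0.550175
x_5 = g(0.550175) = 0.576849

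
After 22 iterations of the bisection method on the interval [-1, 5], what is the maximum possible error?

Bisection error bound: |error| ≤ (b-a)/2^n
|error| ≤ (5 - (-1))/2^22 = 6/2^22
|error| ≤ 0.0000014305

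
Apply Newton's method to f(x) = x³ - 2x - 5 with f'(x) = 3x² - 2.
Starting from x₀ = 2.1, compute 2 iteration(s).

f(x) = x³ - 2x - 5
f'(x) = 3x² - 2
x₀ = 2.1

Newton-Raphson formula: x_{n+1} = x_n - f(x_n)/f'(x_n)

Iteration 1:
  f(2.100000) = 0.061000
  f'(2.100000) = 11.230000
  x_1 = 2.100000 - 0.061000/11.230000 = 2.094568
Iteration 2:
  f(2.094568) = 0.000186
  f'(2.094568) = 11.161647
  x_2 = 2.094568 - 0.000186/11.161647 = 2.094551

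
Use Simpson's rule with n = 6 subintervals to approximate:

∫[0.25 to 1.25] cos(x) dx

f(x) = cos(x)
a = 0.25, b = 1.25, n = 6
h = (b - a)/n = 0.166667

Simpson's rule: (h/3)[f(x₀) + 4f(x₁) + 2f(x₂) + ... + f(xₙ)]

x_0 = 0.2500, f(x_0) = 0.968912, coefficient = 1
x_1 = 0.4167, f(x_1) = 0.914443, coefficient = 4
x_2 = 0.5833, f(x_2) = 0.834631, coefficient = 2
x_3 = 0.7500, f(x_3) = 0.731689, coefficient = 4
x_4 = 0.9167, f(x_4) = 0.608469, coefficient = 2
x_5 = 1.0833, f(x_5) = 0.468386, coefficient = 4
x_6 = 1.2500, f(x_6) = 0.315322, coefficient = 1

I ≈ (0.166667/3) × 12.628506 = 0.701584
Exact value: 0.701581
Error: 0.000003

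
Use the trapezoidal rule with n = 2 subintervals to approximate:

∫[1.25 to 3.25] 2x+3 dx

f(x) = 2x+3
a = 1.25, b = 3.25, n = 2
h = (b - a)/n = 1.000000

Trapezoidal rule: (h/2)[f(x₀) + 2f(x₁) + 2f(x₂) + ... + f(xₙ)]

x_0 = 1.2500, f(x_0) = 5.500000, coefficient = 1
x_1 = 2.2500, f(x_1) = 7.500000, coefficient = 2
x_2 = 3.2500, f(x_2) = 9.500000, coefficient = 1

I ≈ (1.000000/2) × 30.000000 = 15.000000
Exact value: 15.000000
Error: 0.000000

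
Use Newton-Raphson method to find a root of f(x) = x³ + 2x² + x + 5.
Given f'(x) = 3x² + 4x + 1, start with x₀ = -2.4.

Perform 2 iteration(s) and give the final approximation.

f(x) = x³ + 2x² + x + 5
f'(x) = 3x² + 4x + 1
x₀ = -2.4

Newton-Raphson formula: x_{n+1} = x_n - f(x_n)/f'(x_n)

Iteration 1:
  f(-2.400000) = 0.296000
  f'(-2.400000) = 8.680000
  x_1 = -2.400000 - 0.296000/8.680000 = -2.434101
Iteration 2:
  f(-2.434101) = -0.006087
  f'(-2.434101) = 9.038143
  x_2 = -2.434101 - (-0.006087)/9.038143 = -2.433428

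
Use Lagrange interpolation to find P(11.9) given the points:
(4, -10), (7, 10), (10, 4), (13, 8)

Lagrange interpolation formula:
P(x) = Σ yᵢ × Lᵢ(x)
where Lᵢ(x) = Π_{j≠i} (x - xⱼ)/(xᵢ - xⱼ)

L_0(11.9) = (11.9 - 7)/(4 - 7) × (11.9 - 10)/(4 - 10) × (11.9 - 13)/(4 - 13) = 0.063216
L_1(11.9) = (11.9 - 4)/(7 - 4) × (11.9 - 10)/(7 - 10) × (11.9 - 13)/(7 - 13) = -0.305759
L_2(11.9) = (11.9 - 4)/(10 - 4) × (11.9 - 7)/(10 - 7) × (11.9 - 13)/(10 - 13) = 0.788537
L_3(11.9) = (11.9 - 4)/(13 - 4) × (11.9 - 7)/(13 - 7) × (11.9 - 10)/(13 - 10) = 0.454006

P(11.9) = (-10)×L_0(11.9) + 10×L_1(11.9) + 4×L_2(11.9) + 8×L_3(11.9)
P(11.9) = 3.096444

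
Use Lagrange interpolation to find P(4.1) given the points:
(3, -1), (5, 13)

Lagrange interpolation formula:
P(x) = Σ yᵢ × Lᵢ(x)
where Lᵢ(x) = Π_{j≠i} (x - xⱼ)/(xᵢ - xⱼ)

L_0(4.1) = (4.1 - 5)/(3 - 5) = 0.450000
L_1(4.1) = (4.1 - 3)/(5 - 3) = 0.550000

P(4.1) = (-1)×L_0(4.1) + 13×L_1(4.1)
P(4.1) = 6.700000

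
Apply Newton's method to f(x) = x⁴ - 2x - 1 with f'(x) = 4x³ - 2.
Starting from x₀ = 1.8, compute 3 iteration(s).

f(x) = x⁴ - 2x - 1
f'(x) = 4x³ - 2
x₀ = 1.8

Newton-Raphson formula: x_{n+1} = x_n - f(x_n)/f'(x_n)

Iteration 1:
  f(1.800000) = 5.897600
  f'(1.800000) = 21.328000
  x_1 = 1.800000 - 5.897600/21.328000 = 1.523481
Iteration 2:
  f(1.523481) = 1.340051
  f'(1.523481) = 12.143960
  x_2 = 1.523481 - 1.340051/12.143960 = 1.413134
Iteration 3:
  f(1.413134) = 0.161530
  f'(1.413134) = 9.287812
  x_3 = 1.413134 - 0.161530/9.287812 = 1.395742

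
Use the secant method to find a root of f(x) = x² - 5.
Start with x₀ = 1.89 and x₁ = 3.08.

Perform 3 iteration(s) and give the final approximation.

f(x) = x² - 5
x₀ = 1.89, x₁ = 3.08

Secant formula: x_{n+1} = x_n - f(x_n)(x_n - x_{n-1})/(f(x_n) - f(x_{n-1}))

Iteration 1:
  f(1.890000) = -1.427900
  f(3.080000) = 4.486400
  x_2 = 3.080000 - 4.486400×(3.080000 - 1.890000)/(4.486400 - (-1.427900))
       = 2.177304
Iteration 2:
  f(3.080000) = 4.486400
  f(2.177304) = -0.259348
  x_3 = 2.177304 - (-0.259348)×(2.177304 - 3.080000)/(-0.259348 - 4.486400)
       = 2.226635
Iteration 3:
  f(2.177304) = -0.259348
  f(2.226635) = -0.042097
  x_4 = 2.226635 - (-0.042097)×(2.226635 - 2.177304)/(-0.042097 - (-0.259348))
       = 2.236194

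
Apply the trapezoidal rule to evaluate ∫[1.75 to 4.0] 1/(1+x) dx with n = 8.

f(x) = 1/(1+x)
a = 1.75, b = 4.0, n = 8
h = (b - a)/n = 0.281250

Trapezoidal rule: (h/2)[f(x₀) + 2f(x₁) + 2f(x₂) + ... + f(xₙ)]

x_0 = 1.7500, f(x_0) = 0.363636, coefficient = 1
x_1 = 2.0312, f(x_1) = 0.329897, coefficient = 2
x_2 = 2.3125, f(x_2) = 0.301887, coefficient = 2
x_3 = 2.5938, f(x_3) = 0.278261, coefficient = 2
x_4 = 2.8750, f(x_4) = 0.258065, coefficient = 2
x_5 = 3.1562, f(x_5) = 0.240602, coefficient = 2
x_6 = 3.4375, f(x_6) = 0.225352, coefficient = 2
x_7 = 3.7188, f(x_7) = 0.211921, coefficient = 2
x_8 = 4.0000, f(x_8) = 0.200000, coefficient = 1

I ≈ (0.281250/2) × 4.255603 = 0.598444
Exact value: 0.597837
Error: 0.000607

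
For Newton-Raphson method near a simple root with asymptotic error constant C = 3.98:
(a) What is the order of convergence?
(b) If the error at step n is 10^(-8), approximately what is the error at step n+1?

(a) Newton-Raphson has quadratic (order 2) convergence near simple roots.
    This means |e_{n+1}| ≈ C|e_n|².

(b) With |e_n| = 10^(-8) and C = 3.98:
    |e_{n+1}| ≈ 3.98 × (10^(-8))² = 3.98 × 10^(-16)

(a) 2 (quadratic); (b) |e_{n+1}| ≈ 3.980e-16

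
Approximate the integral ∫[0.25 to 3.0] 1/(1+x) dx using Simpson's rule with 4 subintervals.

f(x) = 1/(1+x)
a = 0.25, b = 3.0, n = 4
h = (b - a)/n = 0.687500

Simpson's rule: (h/3)[f(x₀) + 4f(x₁) + 2f(x₂) + ... + f(xₙ)]

x_0 = 0.2500, f(x_0) = 0.800000, coefficient = 1
x_1 = 0.9375, f(x_1) = 0.516129, coefficient = 4
x_2 = 1.6250, f(x_2) = 0.380952, coefficient = 2
x_3 = 2.3125, f(x_3) = 0.301887, coefficient = 4
x_4 = 3.0000, f(x_4) = 0.250000, coefficient = 1

I ≈ (0.687500/3) × 5.083968 = 1.165076
Exact value: 1.163151
Error: 0.001925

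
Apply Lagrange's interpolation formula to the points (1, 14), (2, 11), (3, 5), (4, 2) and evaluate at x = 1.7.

Lagrange interpolation formula:
P(x) = Σ yᵢ × Lᵢ(x)
where Lᵢ(x) = Π_{j≠i} (x - xⱼ)/(xᵢ - xⱼ)

L_0(1.7) = (1.7 - 2)/(1 - 2) × (1.7 - 3)/(1 - 3) × (1.7 - 4)/(1 - 4) = 0.149500
L_1(1.7) = (1.7 - 1)/(2 - 1) × (1.7 - 3)/(2 - 3) × (1.7 - 4)/(2 - 4) = 1.046500
L_2(1.7) = (1.7 - 1)/(3 - 1) × (1.7 - 2)/(3 - 2) × (1.7 - 4)/(3 - 4) = -0.241500
L_3(1.7) = (1.7 - 1)/(4 - 1) × (1.7 - 2)/(4 - 2) × (1.7 - 3)/(4 - 3) = 0.045500

P(1.7) = 14×L_0(1.7) + 11×L_1(1.7) + 5×L_2(1.7) + 2×L_3(1.7)
P(1.7) = 12.488000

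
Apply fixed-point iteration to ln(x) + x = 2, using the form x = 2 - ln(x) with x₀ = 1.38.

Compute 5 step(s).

Equation: ln(x) + x = 2
Fixed-point form: x = 2 - ln(x)
x₀ = 1.38

x_1 = g(1.380000) = 1.677917
x_2 = g(1.677917) = 1.482447
x_3 = g(1.482447) = 1.606306
x_4 = g(1.606306) = 1.526063
x_5 = g(1.526063) = 1.577309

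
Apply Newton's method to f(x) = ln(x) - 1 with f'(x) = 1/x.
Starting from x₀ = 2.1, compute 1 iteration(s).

f(x) = ln(x) - 1
f'(x) = 1/x
x₀ = 2.1

Newton-Raphson formula: x_{n+1} = x_n - f(x_n)/f'(x_n)

Iteration 1:
  f(2.100000) = -0.258063
  f'(2.100000) = 0.476190
  x_1 = 2.100000 - (-0.258063)/0.476190 = 2.641932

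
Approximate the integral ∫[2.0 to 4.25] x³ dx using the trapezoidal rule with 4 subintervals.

f(x) = x³
a = 2.0, b = 4.25, n = 4
h = (b - a)/n = 0.562500

Trapezoidal rule: (h/2)[f(x₀) + 2f(x₁) + 2f(x₂) + ... + f(xₙ)]

x_0 = 2.0000, f(x_0) = 8.000000, coefficient = 1
x_1 = 2.5625, f(x_1) = 16.826416, coefficient = 2
x_2 = 3.1250, f(x_2) = 30.517578, coefficient = 2
x_3 = 3.6875, f(x_3) = 50.141357, coefficient = 2
x_4 = 4.2500, f(x_4) = 76.765625, coefficient = 1

I ≈ (0.562500/2) × 279.736328 = 78.675842
Exact value: 77.563477
Error: 1.112366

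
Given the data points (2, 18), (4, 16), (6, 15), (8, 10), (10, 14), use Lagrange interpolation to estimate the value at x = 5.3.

Lagrange interpolation formula:
P(x) = Σ yᵢ × Lᵢ(x)
where Lᵢ(x) = Π_{j≠i} (x - xⱼ)/(xᵢ - xⱼ)

L_0(5.3) = (5.3 - 4)/(2 - 4) × (5.3 - 6)/(2 - 6) × (5.3 - 8)/(2 - 8) × (5.3 - 10)/(2 - 10) = -0.030073
L_1(5.3) = (5.3 - 2)/(4 - 2) × (5.3 - 6)/(4 - 6) × (5.3 - 8)/(4 - 8) × (5.3 - 10)/(4 - 10) = 0.305353
L_2(5.3) = (5.3 - 2)/(6 - 2) × (5.3 - 4)/(6 - 4) × (5.3 - 8)/(6 - 8) × (5.3 - 10)/(6 - 10) = 0.850627
L_3(5.3) = (5.3 - 2)/(8 - 2) × (5.3 - 4)/(8 - 4) × (5.3 - 6)/(8 - 6) × (5.3 - 10)/(8 - 10) = -0.147022
L_4(5.3) = (5.3 - 2)/(10 - 2) × (5.3 - 4)/(10 - 4) × (5.3 - 6)/(10 - 6) × (5.3 - 8)/(10 - 8) = 0.021115

P(5.3) = 18×L_0(5.3) + 16×L_1(5.3) + 15×L_2(5.3) + 10×L_3(5.3) + 14×L_4(5.3)
P(5.3) = 15.929130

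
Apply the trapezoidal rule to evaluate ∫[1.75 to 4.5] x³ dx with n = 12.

f(x) = x³
a = 1.75, b = 4.5, n = 12
h = (b - a)/n = 0.229167

Trapezoidal rule: (h/2)[f(x₀) + 2f(x₁) + 2f(x₂) + ... + f(xₙ)]

x_0 = 1.7500, f(x_0) = 5.359375, coefficient = 1
x_1 = 1.9792, f(x_1) = 7.752595, coefficient = 2
x_2 = 2.2083, f(x_2) = 10.769459, coefficient = 2
x_3 = 2.4375, f(x_3) = 14.482178, coefficient = 2
x_4 = 2.6667, f(x_4) = 18.962963, coefficient = 2
x_5 = 2.8958, f(x_5) = 24.284026, coefficient = 2
x_6 = 3.1250, f(x_6) = 30.517578, coefficient = 2
x_7 = 3.3542, f(x_7) = 37.735831, coefficient = 2
x_8 = 3.5833, f(x_8) = 46.010995, coefficient = 2
x_9 = 3.8125, f(x_9) = 55.415283, coefficient = 2
x_10 = 4.0417, f(x_10) = 66.020906, coefficient = 2
x_11 = 4.2708, f(x_11) = 77.900074, coefficient = 2
x_12 = 4.5000, f(x_12) = 91.125000, coefficient = 1

I ≈ (0.229167/2) × 876.188151 = 100.396559
Exact value: 100.170898
Error: 0.225661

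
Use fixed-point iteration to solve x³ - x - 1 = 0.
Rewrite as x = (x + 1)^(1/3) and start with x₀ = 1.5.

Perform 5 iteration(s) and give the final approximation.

Equation: x³ - x - 1 = 0
Fixed-point form: x = (x + 1)^(1/3)
x₀ = 1.5

x_1 = g(1.500000) = 1.357209
x_2 = g(1.357209) = 1.330861
x_3 = g(1.330861) = 1.325884
x_4 = g(1.325884) = 1.324939
x_5 = g(1.324939) = 1.324760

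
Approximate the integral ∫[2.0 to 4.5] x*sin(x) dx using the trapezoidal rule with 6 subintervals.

f(x) = x*sin(x)
a = 2.0, b = 4.5, n = 6
h = (b - a)/n = 0.416667

Trapezoidal rule: (h/2)[f(x₀) + 2f(x₁) + 2f(x₂) + ... + f(xₙ)]

x_0 = 2.0000, f(x_0) = 1.818595, coefficient = 1
x_1 = 2.4167, f(x_1) = 1.602443, coefficient = 2
x_2 = 2.8333, f(x_2) = 0.859635, coefficient = 2
x_3 = 3.2500, f(x_3) = -0.351634, coefficient = 2
x_4 = 3.6667, f(x_4) = -1.838016, coefficient = 2
x_5 = 4.0833, f(x_5) = -3.301716, coefficient = 2
x_6 = 4.5000, f(x_6) = -4.398886, coefficient = 1

I ≈ (0.416667/2) × -8.638867 = -1.799764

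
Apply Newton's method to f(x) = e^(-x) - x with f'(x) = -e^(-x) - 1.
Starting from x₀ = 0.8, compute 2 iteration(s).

f(x) = e^(-x) - x
f'(x) = -e^(-x) - 1
x₀ = 0.8

Newton-Raphson formula: x_{n+1} = x_n - f(x_n)/f'(x_n)

Iteration 1:
  f(0.800000) = -0.350671
  f'(0.800000) = -1.449329
  x_1 = 0.800000 - (-0.350671)/(-1.449329) = 0.558046
Iteration 2:
  f(0.558046) = 0.014280
  f'(0.558046) = -1.572326
  x_2 = 0.558046 - 0.014280/(-1.572326) = 0.567128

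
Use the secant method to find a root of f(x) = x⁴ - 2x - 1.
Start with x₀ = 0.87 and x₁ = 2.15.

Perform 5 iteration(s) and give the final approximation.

f(x) = x⁴ - 2x - 1
x₀ = 0.87, x₁ = 2.15

Secant formula: x_{n+1} = x_n - f(x_n)(x_n - x_{n-1})/(f(x_n) - f(x_{n-1}))

Iteration 1:
  f(0.870000) = -2.167102
  f(2.150000) = 16.067506
  x_2 = 2.150000 - 16.067506×(2.150000 - 0.870000)/(16.067506 - (-2.167102))
       = 1.022122
Iteration 2:
  f(2.150000) = 16.067506
  f(1.022122) = -1.952775
  x_3 = 1.022122 - (-1.952775)×(1.022122 - 2.150000)/(-1.952775 - 16.067506)
       = 1.144345
Iteration 3:
  f(1.022122) = -1.952775
  f(1.144345) = -1.573832
  x_4 = 1.144345 - (-1.573832)×(1.144345 - 1.022122)/(-1.573832 - (-1.952775))
       = 1.651963
Iteration 4:
  f(1.144345) = -1.573832
  f(1.651963) = 3.143413
  x_5 = 1.651963 - 3.143413×(1.651963 - 1.144345)/(3.143413 - (-1.573832))
       = 1.313704
Iteration 5:
  f(1.651963) = 3.143413
  f(1.313704) = -0.648962
  x_6 = 1.313704 - (-0.648962)×(1.313704 - 1.651963)/(-0.648962 - 3.143413)
       = 1.371588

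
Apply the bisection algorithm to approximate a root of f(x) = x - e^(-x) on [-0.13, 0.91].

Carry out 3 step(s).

f(x) = x - e^(-x)
Initial interval: [-0.13, 0.91]

Iteration 1:
  c_1 = (-0.130000 + 0.910000)/2 = 0.390000
  f(c_1) = f(0.390000) = -0.287057
  f(a) × f(c) ≥ 0, new interval: [0.390000, 0.910000]
Iteration 2:
  c_2 = (0.390000 + 0.910000)/2 = 0.650000
  f(c_2) = f(0.650000) = 0.127954
  f(a) × f(c) < 0, new interval: [0.390000, 0.650000]
Iteration 3:
  c_3 = (0.390000 + 0.650000)/2 = 0.520000
  f(c_3) = f(0.520000) = -0.074521
  f(a) × f(c) ≥ 0, new interval: [0.520000, 0.650000]

After 3 iteration(s), the approximation is c_3 = 0.520000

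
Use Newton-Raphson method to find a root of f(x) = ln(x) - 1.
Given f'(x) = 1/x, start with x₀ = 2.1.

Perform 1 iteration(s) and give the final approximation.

f(x) = ln(x) - 1
f'(x) = 1/x
x₀ = 2.1

Newton-Raphson formula: x_{n+1} = x_n - f(x_n)/f'(x_n)

Iteration 1:
  f(2.100000) = -0.258063
  f'(2.100000) = 0.476190
  x_1 = 2.100000 - (-0.258063)/0.476190 = 2.641932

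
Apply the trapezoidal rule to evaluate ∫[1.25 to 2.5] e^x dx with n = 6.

f(x) = e^x
a = 1.25, b = 2.5, n = 6
h = (b - a)/n = 0.208333

Trapezoidal rule: (h/2)[f(x₀) + 2f(x₁) + 2f(x₂) + ... + f(xₙ)]

x_0 = 1.2500, f(x_0) = 3.490343, coefficient = 1
x_1 = 1.4583, f(x_1) = 4.298789, coefficient = 2
x_2 = 1.6667, f(x_2) = 5.294490, coefficient = 2
x_3 = 1.8750, f(x_3) = 6.520819, coefficient = 2
x_4 = 2.0833, f(x_4) = 8.031195, coefficient = 2
x_5 = 2.2917, f(x_5) = 9.891410, coefficient = 2
x_6 = 2.5000, f(x_6) = 12.182494, coefficient = 1

I ≈ (0.208333/2) × 83.746242 = 8.723567
Exact value: 8.692151
Error: 0.031416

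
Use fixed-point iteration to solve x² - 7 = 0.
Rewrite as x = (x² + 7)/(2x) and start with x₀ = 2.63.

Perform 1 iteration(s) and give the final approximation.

Equation: x² - 7 = 0
Fixed-point form: x = (x² + 7)/(2x)
x₀ = 2.63

x_1 = g(2.630000) = 2.645798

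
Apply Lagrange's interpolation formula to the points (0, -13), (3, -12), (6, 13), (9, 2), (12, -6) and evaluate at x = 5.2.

Lagrange interpolation formula:
P(x) = Σ yᵢ × Lᵢ(x)
where Lᵢ(x) = Π_{j≠i} (x - xⱼ)/(xᵢ - xⱼ)

L_0(5.2) = (5.2 - 3)/(0 - 3) × (5.2 - 6)/(0 - 6) × (5.2 - 9)/(0 - 9) × (5.2 - 12)/(0 - 12) = -0.023394
L_1(5.2) = (5.2 - 0)/(3 - 0) × (5.2 - 6)/(3 - 6) × (5.2 - 9)/(3 - 9) × (5.2 - 12)/(3 - 12) = 0.221182
L_2(5.2) = (5.2 - 0)/(6 - 0) × (5.2 - 3)/(6 - 3) × (5.2 - 9)/(6 - 9) × (5.2 - 12)/(6 - 12) = 0.912375
L_3(5.2) = (5.2 - 0)/(9 - 0) × (5.2 - 3)/(9 - 3) × (5.2 - 6)/(9 - 6) × (5.2 - 12)/(9 - 12) = -0.128053
L_4(5.2) = (5.2 - 0)/(12 - 0) × (5.2 - 3)/(12 - 3) × (5.2 - 6)/(12 - 6) × (5.2 - 9)/(12 - 9) = 0.017890

P(5.2) = (-13)×L_0(5.2) + (-12)×L_1(5.2) + 13×L_2(5.2) + 2×L_3(5.2) + (-6)×L_4(5.2)
P(5.2) = 9.147378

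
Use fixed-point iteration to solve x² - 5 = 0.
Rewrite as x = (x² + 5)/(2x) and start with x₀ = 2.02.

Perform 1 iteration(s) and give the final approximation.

Equation: x² - 5 = 0
Fixed-point form: x = (x² + 5)/(2x)
x₀ = 2.02

x_1 = g(2.020000) = 2.247624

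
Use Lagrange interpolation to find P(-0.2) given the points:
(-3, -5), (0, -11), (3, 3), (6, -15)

Lagrange interpolation formula:
P(x) = Σ yᵢ × Lᵢ(x)
where Lᵢ(x) = Π_{j≠i} (x - xⱼ)/(xᵢ - xⱼ)

L_0(-0.2) = (-0.2 - 0)/(-3 - 0) × (-0.2 - 3)/(-3 - 3) × (-0.2 - 6)/(-3 - 6) = 0.024494
L_1(-0.2) = (-0.2 - (-3))/(0 - (-3)) × (-0.2 - 3)/(0 - 3) × (-0.2 - 6)/(0 - 6) = 1.028741
L_2(-0.2) = (-0.2 - (-3))/(3 - (-3)) × (-0.2 - 0)/(3 - 0) × (-0.2 - 6)/(3 - 6) = -0.064296
L_3(-0.2) = (-0.2 - (-3))/(6 - (-3)) × (-0.2 - 0)/(6 - 0) × (-0.2 - 3)/(6 - 3) = 0.011062

P(-0.2) = (-5)×L_0(-0.2) + (-11)×L_1(-0.2) + 3×L_2(-0.2) + (-15)×L_3(-0.2)
P(-0.2) = -11.797432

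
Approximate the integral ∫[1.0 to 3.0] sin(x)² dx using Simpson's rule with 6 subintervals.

f(x) = sin(x)²
a = 1.0, b = 3.0, n = 6
h = (b - a)/n = 0.333333

Simpson's rule: (h/3)[f(x₀) + 4f(x₁) + 2f(x₂) + ... + f(xₙ)]

x_0 = 1.0000, f(x_0) = 0.708073, coefficient = 1
x_1 = 1.3333, f(x_1) = 0.944663, coefficient = 4
x_2 = 1.6667, f(x_2) = 0.990837, coefficient = 2
x_3 = 2.0000, f(x_3) = 0.826822, coefficient = 4
x_4 = 2.3333, f(x_4) = 0.522853, coefficient = 2
x_5 = 2.6667, f(x_5) = 0.209098, coefficient = 4
x_6 = 3.0000, f(x_6) = 0.019915, coefficient = 1

I ≈ (0.333333/3) × 11.677702 = 1.297522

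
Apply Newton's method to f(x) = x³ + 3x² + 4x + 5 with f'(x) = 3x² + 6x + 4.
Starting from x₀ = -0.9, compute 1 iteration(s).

f(x) = x³ + 3x² + 4x + 5
f'(x) = 3x² + 6x + 4
x₀ = -0.9

Newton-Raphson formula: x_{n+1} = x_n - f(x_n)/f'(x_n)

Iteration 1:
  f(-0.900000) = 3.101000
  f'(-0.900000) = 1.030000
  x_1 = -0.900000 - 3.101000/1.030000 = -3.910680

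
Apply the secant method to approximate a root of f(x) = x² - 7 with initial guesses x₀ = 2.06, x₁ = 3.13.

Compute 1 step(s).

f(x) = x² - 7
x₀ = 2.06, x₁ = 3.13

Secant formula: x_{n+1} = x_n - f(x_n)(x_n - x_{n-1})/(f(x_n) - f(x_{n-1}))

Iteration 1:
  f(2.060000) = -2.756400
  f(3.130000) = 2.796900
  x_2 = 3.130000 - 2.796900×(3.130000 - 2.060000)/(2.796900 - (-2.756400))
       = 2.591098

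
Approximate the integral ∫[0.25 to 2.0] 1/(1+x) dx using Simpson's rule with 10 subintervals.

f(x) = 1/(1+x)
a = 0.25, b = 2.0, n = 10
h = (b - a)/n = 0.175000

Simpson's rule: (h/3)[f(x₀) + 4f(x₁) + 2f(x₂) + ... + f(xₙ)]

x_0 = 0.2500, f(x_0) = 0.800000, coefficient = 1
x_1 = 0.4250, f(x_1) = 0.701754, coefficient = 4
x_2 = 0.6000, f(x_2) = 0.625000, coefficient = 2
x_3 = 0.7750, f(x_3) = 0.563380, coefficient = 4
x_4 = 0.9500, f(x_4) = 0.512821, coefficient = 2
x_5 = 1.1250, f(x_5) = 0.470588, coefficient = 4
x_6 = 1.3000, f(x_6) = 0.434783, coefficient = 2
x_7 = 1.4750, f(x_7) = 0.404040, coefficient = 4
x_8 = 1.6500, f(x_8) = 0.377358, coefficient = 2
x_9 = 1.8250, f(x_9) = 0.353982, coefficient = 4
x_10 = 2.0000, f(x_10) = 0.333333, coefficient = 1

I ≈ (0.175000/3) × 15.008239 = 0.875481
Exact value: 0.875469
Error: 0.000012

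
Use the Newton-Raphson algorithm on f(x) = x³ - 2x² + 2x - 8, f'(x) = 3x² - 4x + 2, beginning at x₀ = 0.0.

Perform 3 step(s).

f(x) = x³ - 2x² + 2x - 8
f'(x) = 3x² - 4x + 2
x₀ = 0.0

Newton-Raphson formula: x_{n+1} = x_n - f(x_n)/f'(x_n)

Iteration 1:
  f(0.000000) = -8.000000
  f'(0.000000) = 2.000000
  x_1 = 0.000000 - (-8.000000)/2.000000 = 4.000000
Iteration 2:
  f(4.000000) = 32.000000
  f'(4.000000) = 34.000000
  x_2 = 4.000000 - 32.000000/34.000000 = 3.058824
Iteration 3:
  f(3.058824) = 8.024425
  f'(3.058824) = 17.833910
  x_3 = 3.058824 - 8.024425/17.833910 = 2.608870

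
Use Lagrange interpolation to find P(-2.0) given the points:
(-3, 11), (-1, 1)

Lagrange interpolation formula:
P(x) = Σ yᵢ × Lᵢ(x)
where Lᵢ(x) = Π_{j≠i} (x - xⱼ)/(xᵢ - xⱼ)

L_0(-2.0) = (-2.0 - (-1))/(-3 - (-1)) = 0.500000
L_1(-2.0) = (-2.0 - (-3))/(-1 - (-3)) = 0.500000

P(-2.0) = 11×L_0(-2.0) + 1×L_1(-2.0)
P(-2.0) = 6.000000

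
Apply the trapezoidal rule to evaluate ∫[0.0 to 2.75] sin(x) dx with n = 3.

f(x) = sin(x)
a = 0.0, b = 2.75, n = 3
h = (b - a)/n = 0.916667

Trapezoidal rule: (h/2)[f(x₀) + 2f(x₁) + 2f(x₂) + ... + f(xₙ)]

x_0 = 0.0000, f(x_0) = 0.000000, coefficient = 1
x_1 = 0.9167, f(x_1) = 0.793578, coefficient = 2
x_2 = 1.8333, f(x_2) = 0.965735, coefficient = 2
x_3 = 2.7500, f(x_3) = 0.381661, coefficient = 1

I ≈ (0.916667/2) × 3.900286 = 1.787631
Exact value: 1.924302
Error: 0.136671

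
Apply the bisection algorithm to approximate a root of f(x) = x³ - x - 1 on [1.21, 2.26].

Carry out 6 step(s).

f(x) = x³ - x - 1
Initial interval: [1.21, 2.26]

Iteration 1:
  c_1 = (1.210000 + 2.260000)/2 = 1.735000
  f(c_1) = f(1.735000) = 2.487740
  f(a) × f(c) < 0, new interval: [1.210000, 1.735000]
Iteration 2:
  c_2 = (1.210000 + 1.735000)/2 = 1.472500
  f(c_2) = f(1.472500) = 0.720257
  f(a) × f(c) < 0, new interval: [1.210000, 1.472500]
Iteration 3:
  c_3 = (1.210000 + 1.472500)/2 = 1.341250
  f(c_3) = f(1.341250) = 0.071594
  f(a) × f(c) < 0, new interval: [1.210000, 1.341250]
Iteration 4:
  c_4 = (1.210000 + 1.341250)/2 = 1.275625
  f(c_4) = f(1.275625) = -0.199904
  f(a) × f(c) ≥ 0, new interval: [1.275625, 1.341250]
Iteration 5:
  c_5 = (1.275625 + 1.341250)/2 = 1.308438
  f(c_5) = f(1.308438) = -0.068381
  f(a) × f(c) ≥ 0, new interval: [1.308438, 1.341250]
Iteration 6:
  c_6 = (1.308438 + 1.341250)/2 = 1.324844
  f(c_6) = f(1.324844) = 0.000537
  f(a) × f(c) < 0, new interval: [1.308438, 1.324844]

After 6 iteration(s), the approximation is c_6 = 1.324844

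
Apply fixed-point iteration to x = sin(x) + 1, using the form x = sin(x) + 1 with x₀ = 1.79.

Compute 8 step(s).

Equation: x = sin(x) + 1
Fixed-point form: x = sin(x) + 1
x₀ = 1.79

x_1 = g(1.790000) = 1.976071
x_2 = g(1.976071) = 1.918994
x_3 = g(1.918994) = 1.939989
x_4 = g(1.939989) = 1.932619
x_5 = g(1.932619) = 1.935253
x_6 = g(1.935253) = 1.934317
x_7 = g(1.934317) = 1.934651
x_8 = g(1.934651) = 1.934532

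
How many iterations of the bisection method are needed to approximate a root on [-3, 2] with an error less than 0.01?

We need (b-a)/2^n ≤ 0.01
(2 - (-3))/2^n ≤ 0.01
5/2^n ≤ 0.01
2^n ≥ 500
n ≥ log₂(500) = 8.97
n ≥ 9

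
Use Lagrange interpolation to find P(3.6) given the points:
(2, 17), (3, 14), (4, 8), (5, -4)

Lagrange interpolation formula:
P(x) = Σ yᵢ × Lᵢ(x)
where Lᵢ(x) = Π_{j≠i} (x - xⱼ)/(xᵢ - xⱼ)

L_0(3.6) = (3.6 - 3)/(2 - 3) × (3.6 - 4)/(2 - 4) × (3.6 - 5)/(2 - 5) = -0.056000
L_1(3.6) = (3.6 - 2)/(3 - 2) × (3.6 - 4)/(3 - 4) × (3.6 - 5)/(3 - 5) = 0.448000
L_2(3.6) = (3.6 - 2)/(4 - 2) × (3.6 - 3)/(4 - 3) × (3.6 - 5)/(4 - 5) = 0.672000
L_3(3.6) = (3.6 - 2)/(5 - 2) × (3.6 - 3)/(5 - 3) × (3.6 - 4)/(5 - 4) = -0.064000

P(3.6) = 17×L_0(3.6) + 14×L_1(3.6) + 8×L_2(3.6) + (-4)×L_3(3.6)
P(3.6) = 10.952000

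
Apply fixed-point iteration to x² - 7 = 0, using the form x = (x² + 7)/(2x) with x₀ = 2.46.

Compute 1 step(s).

Equation: x² - 7 = 0
Fixed-point form: x = (x² + 7)/(2x)
x₀ = 2.46

x_1 = g(2.460000) = 2.652764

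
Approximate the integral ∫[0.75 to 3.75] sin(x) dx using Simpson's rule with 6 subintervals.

f(x) = sin(x)
a = 0.75, b = 3.75, n = 6
h = (b - a)/n = 0.500000

Simpson's rule: (h/3)[f(x₀) + 4f(x₁) + 2f(x₂) + ... + f(xₙ)]

x_0 = 0.7500, f(x_0) = 0.681639, coefficient = 1
x_1 = 1.2500, f(x_1) = 0.948985, coefficient = 4
x_2 = 1.7500, f(x_2) = 0.983986, coefficient = 2
x_3 = 2.2500, f(x_3) = 0.778073, coefficient = 4
x_4 = 2.7500, f(x_4) = 0.381661, coefficient = 2
x_5 = 3.2500, f(x_5) = -0.108195, coefficient = 4
x_6 = 3.7500, f(x_6) = -0.571561, coefficient = 1

I ≈ (0.500000/3) × 9.316822 = 1.552804
Exact value: 1.552248
Error: 0.000555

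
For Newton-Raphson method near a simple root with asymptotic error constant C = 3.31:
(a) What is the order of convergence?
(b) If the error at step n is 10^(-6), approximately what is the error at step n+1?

(a) Newton-Raphson has quadratic (order 2) convergence near simple roots.
    This means |e_{n+1}| ≈ C|e_n|².

(b) With |e_n| = 10^(-6) and C = 3.31:
    |e_{n+1}| ≈ 3.31 × (10^(-6))² = 3.31 × 10^(-12)

(a) 2 (quadratic); (b) |e_{n+1}| ≈ 3.310e-12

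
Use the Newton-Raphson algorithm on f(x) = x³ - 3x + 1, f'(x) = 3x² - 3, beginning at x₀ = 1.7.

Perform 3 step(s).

f(x) = x³ - 3x + 1
f'(x) = 3x² - 3
x₀ = 1.7

Newton-Raphson formula: x_{n+1} = x_n - f(x_n)/f'(x_n)

Iteration 1:
  f(1.700000) = 0.813000
  f'(1.700000) = 5.670000
  x_1 = 1.700000 - 0.813000/5.670000 = 1.556614
Iteration 2:
  f(1.556614) = 0.101906
  f'(1.556614) = 4.269139
  x_2 = 1.556614 - 0.101906/4.269139 = 1.532743
Iteration 3:
  f(1.532743) = 0.002647
  f'(1.532743) = 4.047907
  x_3 = 1.532743 - 0.002647/4.047907 = 1.532089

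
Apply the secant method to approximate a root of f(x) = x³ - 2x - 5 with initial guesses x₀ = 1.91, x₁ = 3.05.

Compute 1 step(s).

f(x) = x³ - 2x - 5
x₀ = 1.91, x₁ = 3.05

Secant formula: x_{n+1} = x_n - f(x_n)(x_n - x_{n-1})/(f(x_n) - f(x_{n-1}))

Iteration 1:
  f(1.910000) = -1.852129
  f(3.050000) = 17.272625
  x_2 = 3.050000 - 17.272625×(3.050000 - 1.910000)/(17.272625 - (-1.852129))
       = 2.020403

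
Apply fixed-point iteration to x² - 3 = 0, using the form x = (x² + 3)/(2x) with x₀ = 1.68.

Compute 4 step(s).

Equation: x² - 3 = 0
Fixed-point form: x = (x² + 3)/(2x)
x₀ = 1.68

x_1 = g(1.680000) = 1.732857
x_2 = g(1.732857) = 1.732051
x_3 = g(1.732051) = 1.732051
x_4 = g(1.732051) = 1.732051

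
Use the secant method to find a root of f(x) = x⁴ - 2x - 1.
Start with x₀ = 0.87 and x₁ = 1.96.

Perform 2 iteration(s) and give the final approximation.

f(x) = x⁴ - 2x - 1
x₀ = 0.87, x₁ = 1.96

Secant formula: x_{n+1} = x_n - f(x_n)(x_n - x_{n-1})/(f(x_n) - f(x_{n-1}))

Iteration 1:
  f(0.870000) = -2.167102
  f(1.960000) = 9.837891
  x_2 = 1.960000 - 9.837891×(1.960000 - 0.870000)/(9.837891 - (-2.167102))
       = 1.066763
Iteration 2:
  f(1.960000) = 9.837891
  f(1.066763) = -1.838519
  x_3 = 1.066763 - (-1.838519)×(1.066763 - 1.960000)/(-1.838519 - 9.837891)
       = 1.207409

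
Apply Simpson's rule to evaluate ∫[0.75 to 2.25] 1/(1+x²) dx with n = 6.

f(x) = 1/(1+x²)
a = 0.75, b = 2.25, n = 6
h = (b - a)/n = 0.250000

Simpson's rule: (h/3)[f(x₀) + 4f(x₁) + 2f(x₂) + ... + f(xₙ)]

x_0 = 0.7500, f(x_0) = 0.640000, coefficient = 1
x_1 = 1.0000, f(x_1) = 0.500000, coefficient = 4
x_2 = 1.2500, f(x_2) = 0.390244, coefficient = 2
x_3 = 1.5000, f(x_3) = 0.307692, coefficient = 4
x_4 = 1.7500, f(x_4) = 0.246154, coefficient = 2
x_5 = 2.0000, f(x_5) = 0.200000, coefficient = 4
x_6 = 2.2500, f(x_6) = 0.164948, coefficient = 1

I ≈ (0.250000/3) × 6.108513 = 0.509043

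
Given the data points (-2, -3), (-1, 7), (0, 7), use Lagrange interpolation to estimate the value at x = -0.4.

Lagrange interpolation formula:
P(x) = Σ yᵢ × Lᵢ(x)
where Lᵢ(x) = Π_{j≠i} (x - xⱼ)/(xᵢ - xⱼ)

L_0(-0.4) = (-0.4 - (-1))/(-2 - (-1)) × (-0.4 - 0)/(-2 - 0) = -0.120000
L_1(-0.4) = (-0.4 - (-2))/(-1 - (-2)) × (-0.4 - 0)/(-1 - 0) = 0.640000
L_2(-0.4) = (-0.4 - (-2))/(0 - (-2)) × (-0.4 - (-1))/(0 - (-1)) = 0.480000

P(-0.4) = (-3)×L_0(-0.4) + 7×L_1(-0.4) + 7×L_2(-0.4)
P(-0.4) = 8.200000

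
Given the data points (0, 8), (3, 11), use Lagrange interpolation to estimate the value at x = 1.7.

Lagrange interpolation formula:
P(x) = Σ yᵢ × Lᵢ(x)
where Lᵢ(x) = Π_{j≠i} (x - xⱼ)/(xᵢ - xⱼ)

L_0(1.7) = (1.7 - 3)/(0 - 3) = 0.433333
L_1(1.7) = (1.7 - 0)/(3 - 0) = 0.566667

P(1.7) = 8×L_0(1.7) + 11×L_1(1.7)
P(1.7) = 9.700000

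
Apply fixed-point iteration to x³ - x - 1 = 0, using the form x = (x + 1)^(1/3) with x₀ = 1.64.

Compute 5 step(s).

Equation: x³ - x - 1 = 0
Fixed-point form: x = (x + 1)^(1/3)
x₀ = 1.64

x_1 = g(1.640000) = 1.382085
x_2 = g(1.382085) = 1.335526
x_3 = g(1.335526) = 1.326768
x_4 = g(1.326768) = 1.325107
x_5 = g(1.325107) = 1.324792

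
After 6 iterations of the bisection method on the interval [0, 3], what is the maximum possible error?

Bisection error bound: |error| ≤ (b-a)/2^n
|error| ≤ (3 - 0)/2^6 = 3/2^6
|error| ≤ 0.0468750000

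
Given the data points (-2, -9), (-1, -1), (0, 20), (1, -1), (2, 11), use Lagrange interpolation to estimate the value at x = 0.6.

Lagrange interpolation formula:
P(x) = Σ yᵢ × Lᵢ(x)
where Lᵢ(x) = Π_{j≠i} (x - xⱼ)/(xᵢ - xⱼ)

L_0(0.6) = (0.6 - (-1))/(-2 - (-1)) × (0.6 - 0)/(-2 - 0) × (0.6 - 1)/(-2 - 1) × (0.6 - 2)/(-2 - 2) = 0.022400
L_1(0.6) = (0.6 - (-2))/(-1 - (-2)) × (0.6 - 0)/(-1 - 0) × (0.6 - 1)/(-1 - 1) × (0.6 - 2)/(-1 - 2) = -0.145600
L_2(0.6) = (0.6 - (-2))/(0 - (-2)) × (0.6 - (-1))/(0 - (-1)) × (0.6 - 1)/(0 - 1) × (0.6 - 2)/(0 - 2) = 0.582400
L_3(0.6) = (0.6 - (-2))/(1 - (-2)) × (0.6 - (-1))/(1 - (-1)) × (0.6 - 0)/(1 - 0) × (0.6 - 2)/(1 - 2) = 0.582400
L_4(0.6) = (0.6 - (-2))/(2 - (-2)) × (0.6 - (-1))/(2 - (-1)) × (0.6 - 0)/(2 - 0) × (0.6 - 1)/(2 - 1) = -0.041600

P(0.6) = (-9)×L_0(0.6) + (-1)×L_1(0.6) + 20×L_2(0.6) + (-1)×L_3(0.6) + 11×L_4(0.6)
P(0.6) = 10.552000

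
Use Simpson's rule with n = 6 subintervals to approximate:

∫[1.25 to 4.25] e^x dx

f(x) = e^x
a = 1.25, b = 4.25, n = 6
h = (b - a)/n = 0.500000

Simpson's rule: (h/3)[f(x₀) + 4f(x₁) + 2f(x₂) + ... + f(xₙ)]

x_0 = 1.2500, f(x_0) = 3.490343, coefficient = 1
x_1 = 1.7500, f(x_1) = 5.754603, coefficient = 4
x_2 = 2.2500, f(x_2) = 9.487736, coefficient = 2
x_3 = 2.7500, f(x_3) = 15.642632, coefficient = 4
x_4 = 3.2500, f(x_4) = 25.790340, coefficient = 2
x_5 = 3.7500, f(x_5) = 42.521082, coefficient = 4
x_6 = 4.2500, f(x_6) = 70.105412, coefficient = 1

I ≈ (0.500000/3) × 399.825173 = 66.637529
Exact value: 66.615069
Error: 0.022459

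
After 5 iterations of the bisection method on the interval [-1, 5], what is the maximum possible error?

Bisection error bound: |error| ≤ (b-a)/2^n
|error| ≤ (5 - (-1))/2^5 = 6/2^5
|error| ≤ 0.1875000000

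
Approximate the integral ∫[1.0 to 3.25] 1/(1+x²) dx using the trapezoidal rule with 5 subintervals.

f(x) = 1/(1+x²)
a = 1.0, b = 3.25, n = 5
h = (b - a)/n = 0.450000

Trapezoidal rule: (h/2)[f(x₀) + 2f(x₁) + 2f(x₂) + ... + f(xₙ)]

x_0 = 1.0000, f(x_0) = 0.500000, coefficient = 1
x_1 = 1.4500, f(x_1) = 0.322321, coefficient = 2
x_2 = 1.9000, f(x_2) = 0.216920, coefficient = 2
x_3 = 2.3500, f(x_3) = 0.153315, coefficient = 2
x_4 = 2.8000, f(x_4) = 0.113122, coefficient = 2
x_5 = 3.2500, f(x_5) = 0.086486, coefficient = 1

I ≈ (0.450000/2) × 2.197843 = 0.494515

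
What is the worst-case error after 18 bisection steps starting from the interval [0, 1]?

Bisection error bound: |error| ≤ (b-a)/2^n
|error| ≤ (1 - 0)/2^18 = 1/2^18
|error| ≤ 0.0000038147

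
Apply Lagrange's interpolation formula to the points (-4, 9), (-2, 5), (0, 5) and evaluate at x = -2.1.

Lagrange interpolation formula:
P(x) = Σ yᵢ × Lᵢ(x)
where Lᵢ(x) = Π_{j≠i} (x - xⱼ)/(xᵢ - xⱼ)

L_0(-2.1) = (-2.1 - (-2))/(-4 - (-2)) × (-2.1 - 0)/(-4 - 0) = 0.026250
L_1(-2.1) = (-2.1 - (-4))/(-2 - (-4)) × (-2.1 - 0)/(-2 - 0) = 0.997500
L_2(-2.1) = (-2.1 - (-4))/(0 - (-4)) × (-2.1 - (-2))/(0 - (-2)) = -0.023750

P(-2.1) = 9×L_0(-2.1) + 5×L_1(-2.1) + 5×L_2(-2.1)
P(-2.1) = 5.105000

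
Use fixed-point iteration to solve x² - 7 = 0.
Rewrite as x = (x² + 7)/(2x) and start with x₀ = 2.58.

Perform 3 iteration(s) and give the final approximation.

Equation: x² - 7 = 0
Fixed-point form: x = (x² + 7)/(2x)
x₀ = 2.58

x_1 = g(2.580000) = 2.646589
x_2 = g(2.646589) = 2.645751
x_3 = g(2.645751) = 2.645751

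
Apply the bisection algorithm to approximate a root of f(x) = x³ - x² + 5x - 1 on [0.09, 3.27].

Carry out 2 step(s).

f(x) = x³ - x² + 5x - 1
Initial interval: [0.09, 3.27]

Iteration 1:
  c_1 = (0.090000 + 3.270000)/2 = 1.680000
  f(c_1) = f(1.680000) = 9.319232
  f(a) × f(c) < 0, new interval: [0.090000, 1.680000]
Iteration 2:
  c_2 = (0.090000 + 1.680000)/2 = 0.885000
  f(c_2) = f(0.885000) = 3.334929
  f(a) × f(c) < 0, new interval: [0.090000, 0.885000]

After 2 iteration(s), the approximation is c_2 = 0.885000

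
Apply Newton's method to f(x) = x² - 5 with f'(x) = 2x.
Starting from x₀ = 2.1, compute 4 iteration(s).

f(x) = x² - 5
f'(x) = 2x
x₀ = 2.1

Newton-Raphson formula: x_{n+1} = x_n - f(x_n)/f'(x_n)

Iteration 1:
  f(2.100000) = -0.590000
  f'(2.100000) = 4.200000
  x_1 = 2.100000 - (-0.590000)/4.200000 = 2.240476
Iteration 2:
  f(2.240476) = 0.019734
  f'(2.240476) = 4.480952
  x_2 = 2.240476 - 0.019734/4.480952 = 2.236072
Iteration 3:
  f(2.236072) = 0.000019
  f'(2.236072) = 4.472145
  x_3 = 2.236072 - 0.000019/4.472145 = 2.236068
Iteration 4:
  f(2.236068) = 0.000000
  f'(2.236068) = 4.472136
  x_4 = 2.236068 - 0.000000/4.472136 = 2.236068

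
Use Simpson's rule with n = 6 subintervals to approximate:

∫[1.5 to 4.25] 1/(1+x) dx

f(x) = 1/(1+x)
a = 1.5, b = 4.25, n = 6
h = (b - a)/n = 0.458333

Simpson's rule: (h/3)[f(x₀) + 4f(x₁) + 2f(x₂) + ... + f(xₙ)]

x_0 = 1.5000, f(x_0) = 0.400000, coefficient = 1
x_1 = 1.9583, f(x_1) = 0.338028, coefficient = 4
x_2 = 2.4167, f(x_2) = 0.292683, coefficient = 2
x_3 = 2.8750, f(x_3) = 0.258065, coefficient = 4
x_4 = 3.3333, f(x_4) = 0.230769, coefficient = 2
x_5 = 3.7917, f(x_5) = 0.208696, coefficient = 4
x_6 = 4.2500, f(x_6) = 0.190476, coefficient = 1

I ≈ (0.458333/3) × 4.856534 = 0.741970
Exact value: 0.741937
Error: 0.000033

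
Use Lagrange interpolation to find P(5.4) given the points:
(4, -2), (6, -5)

Lagrange interpolation formula:
P(x) = Σ yᵢ × Lᵢ(x)
where Lᵢ(x) = Π_{j≠i} (x - xⱼ)/(xᵢ - xⱼ)

L_0(5.4) = (5.4 - 6)/(4 - 6) = 0.300000
L_1(5.4) = (5.4 - 4)/(6 - 4) = 0.700000

P(5.4) = (-2)×L_0(5.4) + (-5)×L_1(5.4)
P(5.4) = -4.100000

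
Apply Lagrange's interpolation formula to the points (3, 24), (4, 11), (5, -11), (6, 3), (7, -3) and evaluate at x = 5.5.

Lagrange interpolation formula:
P(x) = Σ yᵢ × Lᵢ(x)
where Lᵢ(x) = Π_{j≠i} (x - xⱼ)/(xᵢ - xⱼ)

L_0(5.5) = (5.5 - 4)/(3 - 4) × (5.5 - 5)/(3 - 5) × (5.5 - 6)/(3 - 6) × (5.5 - 7)/(3 - 7) = 0.023438
L_1(5.5) = (5.5 - 3)/(4 - 3) × (5.5 - 5)/(4 - 5) × (5.5 - 6)/(4 - 6) × (5.5 - 7)/(4 - 7) = -0.156250
L_2(5.5) = (5.5 - 3)/(5 - 3) × (5.5 - 4)/(5 - 4) × (5.5 - 6)/(5 - 6) × (5.5 - 7)/(5 - 7) = 0.703125
L_3(5.5) = (5.5 - 3)/(6 - 3) × (5.5 - 4)/(6 - 4) × (5.5 - 5)/(6 - 5) × (5.5 - 7)/(6 - 7) = 0.468750
L_4(5.5) = (5.5 - 3)/(7 - 3) × (5.5 - 4)/(7 - 4) × (5.5 - 5)/(7 - 5) × (5.5 - 6)/(7 - 6) = -0.039062

P(5.5) = 24×L_0(5.5) + 11×L_1(5.5) + (-11)×L_2(5.5) + 3×L_3(5.5) + (-3)×L_4(5.5)
P(5.5) = -7.367188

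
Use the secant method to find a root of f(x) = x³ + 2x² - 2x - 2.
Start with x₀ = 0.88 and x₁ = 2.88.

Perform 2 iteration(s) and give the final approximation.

f(x) = x³ + 2x² - 2x - 2
x₀ = 0.88, x₁ = 2.88

Secant formula: x_{n+1} = x_n - f(x_n)(x_n - x_{n-1})/(f(x_n) - f(x_{n-1}))

Iteration 1:
  f(0.880000) = -1.529728
  f(2.880000) = 32.716672
  x_2 = 2.880000 - 32.716672×(2.880000 - 0.880000)/(32.716672 - (-1.529728))
       = 0.969337
Iteration 2:
  f(2.880000) = 32.716672
  f(0.969337) = -1.148645
  x_3 = 0.969337 - (-1.148645)×(0.969337 - 2.880000)/(-1.148645 - 32.716672)
       = 1.034143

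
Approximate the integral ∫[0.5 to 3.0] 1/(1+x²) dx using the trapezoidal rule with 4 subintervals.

f(x) = 1/(1+x²)
a = 0.5, b = 3.0, n = 4
h = (b - a)/n = 0.625000

Trapezoidal rule: (h/2)[f(x₀) + 2f(x₁) + 2f(x₂) + ... + f(xₙ)]

x_0 = 0.5000, f(x_0) = 0.800000, coefficient = 1
x_1 = 1.1250, f(x_1) = 0.441379, coefficient = 2
x_2 = 1.7500, f(x_2) = 0.246154, coefficient = 2
x_3 = 2.3750, f(x_3) = 0.150588, coefficient = 2
x_4 = 3.0000, f(x_4) = 0.100000, coefficient = 1

I ≈ (0.625000/2) × 2.576243 = 0.805076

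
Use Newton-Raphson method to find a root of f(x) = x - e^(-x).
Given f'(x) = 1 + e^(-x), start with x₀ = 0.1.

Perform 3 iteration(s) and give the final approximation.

f(x) = x - e^(-x)
f'(x) = 1 + e^(-x)
x₀ = 0.1

Newton-Raphson formula: x_{n+1} = x_n - f(x_n)/f'(x_n)

Iteration 1:
  f(0.100000) = -0.804837
  f'(0.100000) = 1.904837
  x_1 = 0.100000 - (-0.804837)/1.904837 = 0.522523
Iteration 2:
  f(0.522523) = -0.070500
  f'(0.522523) = 1.593023
  x_2 = 0.522523 - (-0.070500)/1.593023 = 0.566778
Iteration 3:
  f(0.566778) = -0.000572
  f'(0.566778) = 1.567350
  x_3 = 0.566778 - (-0.000572)/1.567350 = 0.567143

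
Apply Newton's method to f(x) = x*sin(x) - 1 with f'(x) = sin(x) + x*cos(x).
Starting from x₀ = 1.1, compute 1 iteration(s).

f(x) = x*sin(x) - 1
f'(x) = sin(x) + x*cos(x)
x₀ = 1.1

Newton-Raphson formula: x_{n+1} = x_n - f(x_n)/f'(x_n)

Iteration 1:
  f(1.100000) = -0.019672
  f'(1.100000) = 1.390163
  x_1 = 1.100000 - (-0.019672)/1.390163 = 1.114151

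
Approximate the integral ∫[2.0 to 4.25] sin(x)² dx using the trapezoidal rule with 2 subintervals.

f(x) = sin(x)²
a = 2.0, b = 4.25, n = 2
h = (b - a)/n = 1.125000

Trapezoidal rule: (h/2)[f(x₀) + 2f(x₁) + 2f(x₂) + ... + f(xₙ)]

x_0 = 2.0000, f(x_0) = 0.826822, coefficient = 1
x_1 = 3.1250, f(x_1) = 0.000275, coefficient = 2
x_2 = 4.2500, f(x_2) = 0.801006, coefficient = 1

I ≈ (1.125000/2) × 1.628378 = 0.915963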